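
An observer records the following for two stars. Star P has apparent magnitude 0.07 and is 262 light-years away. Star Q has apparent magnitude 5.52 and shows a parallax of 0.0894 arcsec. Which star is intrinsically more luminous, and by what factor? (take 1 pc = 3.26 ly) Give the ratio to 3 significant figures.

Star P: d = 262 ly / 3.26 = 80.37 pc
Star P: M = m − 5 log₁₀ d + 5 = 0.07 − 5·1.9051 + 5 = -4.455
Star Q: d = 1/p = 1/0.0894″ = 11.19 pc
Star Q: M = m − 5 log₁₀ d + 5 = 5.52 − 5·1.0487 + 5 = 5.277
ΔM = M_P − M_Q = -4.455 − (5.277) = -9.732; smaller M is more luminous → Star P.
L ratio = 10^(0.4 |ΔM|) = 10^3.893 = 7813

Star P is more luminous, by a factor of 7810.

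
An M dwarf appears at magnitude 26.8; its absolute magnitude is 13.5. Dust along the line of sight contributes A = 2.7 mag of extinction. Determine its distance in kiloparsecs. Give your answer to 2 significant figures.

d ≈ 1.3 kpc

m − M = 5 log₁₀(d/10 pc) + A  ⇒  26.8 − (13.5) − 2.7 = 5 log₁₀(d/10)
10.600 = 5 log₁₀(d/10)
log₁₀ d = (m − M − A)/5 + 1 = 3.1200
d = 10^3.1200 = 1318 pc
= 1.318 kpc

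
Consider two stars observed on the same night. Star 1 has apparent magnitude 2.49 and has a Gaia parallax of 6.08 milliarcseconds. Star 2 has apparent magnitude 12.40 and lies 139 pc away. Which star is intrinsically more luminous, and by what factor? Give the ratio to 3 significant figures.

Star 1: p = 6.08 mas = 6.08×10^-3″ → d = 1/p = 164.5 pc
Star 1: M = m − 5 log₁₀ d + 5 = 2.49 − 5·2.2161 + 5 = -3.590
Star 2: M = m − 5 log₁₀ d + 5 = 12.40 − 5·2.1430 + 5 = 6.685
ΔM = M_1 − M_2 = -3.590 − (6.685) = -10.275; smaller M is more luminous → Star 1.
L ratio = 10^(0.4 |ΔM|) = 10^4.110 = 12890

Star 1 is more luminous, by a factor of 12900.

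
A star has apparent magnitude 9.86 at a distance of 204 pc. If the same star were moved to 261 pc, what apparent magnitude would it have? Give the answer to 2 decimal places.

Flux ∝ 1/d², so Δm = 5 log₁₀(d₂/d₁) = 5 log₁₀(261/204) = 0.535
m₂ = m₁ + Δm = 9.86 + (0.535) = 10.395

m ≈ 10.40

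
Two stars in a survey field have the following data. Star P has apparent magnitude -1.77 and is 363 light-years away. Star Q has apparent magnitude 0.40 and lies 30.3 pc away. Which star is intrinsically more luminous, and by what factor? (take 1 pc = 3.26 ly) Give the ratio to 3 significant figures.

Star P: d = 363 ly / 3.26 = 111.3 pc
Star P: M = m − 5 log₁₀ d + 5 = -1.77 − 5·2.0467 + 5 = -7.003
Star Q: M = m − 5 log₁₀ d + 5 = 0.40 − 5·1.4814 + 5 = -2.007
ΔM = M_P − M_Q = -7.003 − (-2.007) = -4.996; smaller M is more luminous → Star P.
L ratio = 10^(0.4 |ΔM|) = 10^1.998 = 99.65

Star P is more luminous, by a factor of 99.7.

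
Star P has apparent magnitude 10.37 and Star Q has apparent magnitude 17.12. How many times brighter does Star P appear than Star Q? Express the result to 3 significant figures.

501

Magnitude difference = -6.75
Flux ratio = 10^(−0.4 Δm) = 10^(−0.4 × -6.75) = 10^2.700 = 501.2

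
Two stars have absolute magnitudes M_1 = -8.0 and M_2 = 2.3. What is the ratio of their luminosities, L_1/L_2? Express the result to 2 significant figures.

L_1/L_2 ≈ 13000

ΔM = M_1 − M_2 = -10.3
L_1/L_2 = 10^(−0.4 ΔM) = 10^4.120 = 13180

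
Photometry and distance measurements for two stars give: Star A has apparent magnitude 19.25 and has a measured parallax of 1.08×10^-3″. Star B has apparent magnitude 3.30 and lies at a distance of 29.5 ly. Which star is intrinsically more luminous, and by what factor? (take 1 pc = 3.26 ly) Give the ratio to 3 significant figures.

Star A: d = 1/p = 1/1.08×10^-3″ = 925.9 pc
Star A: M = m − 5 log₁₀ d + 5 = 19.25 − 5·2.9666 + 5 = 9.417
Star B: d = 29.5 ly / 3.26 = 9.049 pc
Star B: M = m − 5 log₁₀ d + 5 = 3.30 − 5·0.9566 + 5 = 3.517
ΔM = M_A − M_B = 9.417 − (3.517) = 5.900; smaller M is more luminous → Star B.
L ratio = 10^(0.4 |ΔM|) = 10^2.360 = 229.1

Star B is more luminous, by a factor of 229.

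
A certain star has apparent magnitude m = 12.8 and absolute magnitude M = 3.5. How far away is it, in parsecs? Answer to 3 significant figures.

Distance modulus: m − M = 12.8 − (3.5) = 9.300
m − M = 5 log₁₀ d − 5
log₁₀ d = (m − M)/5 + 1 = 2.8600
d = 10^2.8600 = 724.4 pc

d ≈ 724 pc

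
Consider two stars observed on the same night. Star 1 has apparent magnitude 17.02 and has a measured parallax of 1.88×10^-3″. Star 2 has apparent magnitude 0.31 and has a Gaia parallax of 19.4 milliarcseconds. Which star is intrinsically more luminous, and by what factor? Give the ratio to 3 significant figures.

Star 1: d = 1/p = 1/1.88×10^-3″ = 531.9 pc
Star 1: M = m − 5 log₁₀ d + 5 = 17.02 − 5·2.7258 + 5 = 8.391
Star 2: p = 19.4 mas = 0.0194″ → d = 1/p = 51.55 pc
Star 2: M = m − 5 log₁₀ d + 5 = 0.31 − 5·1.7122 + 5 = -3.251
ΔM = M_1 − M_2 = 8.391 − (-3.251) = 11.642; smaller M is more luminous → Star 2.
L ratio = 10^(0.4 |ΔM|) = 10^4.657 = 45360

Star 2 is more luminous, by a factor of 45400.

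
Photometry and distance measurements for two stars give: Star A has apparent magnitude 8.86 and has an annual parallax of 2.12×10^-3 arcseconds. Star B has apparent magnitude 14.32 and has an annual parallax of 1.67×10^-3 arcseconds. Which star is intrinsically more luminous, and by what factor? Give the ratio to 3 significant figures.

Star A: d = 1/p = 1/2.12×10^-3″ = 471.7 pc
Star A: M = m − 5 log₁₀ d + 5 = 8.86 − 5·2.6737 + 5 = 0.492
Star B: d = 1/p = 1/1.67×10^-3″ = 598.8 pc
Star B: M = m − 5 log₁₀ d + 5 = 14.32 − 5·2.7773 + 5 = 5.434
ΔM = M_A − M_B = 0.492 − (5.434) = -4.942; smaller M is more luminous → Star A.
L ratio = 10^(0.4 |ΔM|) = 10^1.977 = 94.79

Star A is more luminous, by a factor of 94.8.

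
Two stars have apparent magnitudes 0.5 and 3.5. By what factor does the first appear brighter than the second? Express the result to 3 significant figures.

15.8

Δm = 0.5 − (3.5) = -3.0
Flux ratio = 10^(−0.4 Δm) = 10^(−0.4 × -3.0) = 10^1.200 = 15.85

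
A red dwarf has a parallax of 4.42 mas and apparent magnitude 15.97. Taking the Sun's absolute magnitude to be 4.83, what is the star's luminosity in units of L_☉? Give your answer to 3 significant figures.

L/L_☉ ≈ 0.0179

d = 1/p = 1000/4.42 mas = 226.2 pc
M = m − 5 log₁₀ d + 5 = 15.97 − 5·2.3546 + 5 = 9.197
M − M_☉ = 9.197 − 4.83 = 4.367
L/L_☉ = 10^(−0.4 × 4.367) = 0.01791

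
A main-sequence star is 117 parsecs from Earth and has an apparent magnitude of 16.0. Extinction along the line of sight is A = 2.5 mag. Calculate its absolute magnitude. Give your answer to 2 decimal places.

5 log₁₀(d/10 pc) = 5 log₁₀(117.0) − 5 = 5.341
M = m − 5 log₁₀(d/10) − A = 16.0 − 5.341 − 2.5 = 8.159

M ≈ 8.16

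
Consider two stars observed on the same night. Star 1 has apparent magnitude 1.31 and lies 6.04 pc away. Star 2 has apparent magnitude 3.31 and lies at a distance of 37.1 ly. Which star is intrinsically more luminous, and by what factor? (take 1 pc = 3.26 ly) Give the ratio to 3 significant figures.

Star 1 is more luminous, by a factor of 1.78.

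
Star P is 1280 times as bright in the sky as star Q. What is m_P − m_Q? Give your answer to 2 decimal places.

m_P − m_Q ≈ -7.77

Pogson: Δm = −2.5 log₁₀(ratio) = −2.5 log₁₀(1280) = −2.5 × 3.1072 = -7.768
Star P is brighter, so it has the smaller magnitude: the difference is negative.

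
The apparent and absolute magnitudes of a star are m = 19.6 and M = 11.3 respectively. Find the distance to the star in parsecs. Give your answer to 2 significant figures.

d ≈ 460 pc

μ = m − M = 8.300
m − M = 5 log₁₀ d − 5
log₁₀ d = (m − M)/5 + 1 = 2.6600
d = 10^2.6600 = 457.1 pc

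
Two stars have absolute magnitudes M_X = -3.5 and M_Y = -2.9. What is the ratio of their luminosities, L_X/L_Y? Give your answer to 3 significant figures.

ΔM = M_X − M_Y = -0.6
L_X/L_Y = 10^(−0.4 ΔM) = 10^0.240 = 1.738

L_X/L_Y ≈ 1.74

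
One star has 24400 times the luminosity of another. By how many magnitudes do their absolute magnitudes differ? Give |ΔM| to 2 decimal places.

Pogson: ΔM = −2.5 log₁₀(ratio) = −2.5 log₁₀(24400) = −2.5 × 4.3874 = -10.968

|ΔM| ≈ 10.97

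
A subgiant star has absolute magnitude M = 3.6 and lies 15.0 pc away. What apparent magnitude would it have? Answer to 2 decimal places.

m = M + 5 log₁₀ d − 5 = 3.6 + 5·1.1761 − 5 = 4.480

m ≈ 4.48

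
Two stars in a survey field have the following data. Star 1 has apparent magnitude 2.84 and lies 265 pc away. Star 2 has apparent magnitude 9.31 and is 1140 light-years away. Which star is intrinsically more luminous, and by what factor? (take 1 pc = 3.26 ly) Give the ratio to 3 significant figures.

Star 1 is more luminous, by a factor of 222.

Star 1: M = m − 5 log₁₀ d + 5 = 2.84 − 5·2.4232 + 5 = -4.276
Star 2: d = 1140 ly / 3.26 = 349.7 pc
Star 2: M = m − 5 log₁₀ d + 5 = 9.31 − 5·2.5437 + 5 = 1.592
ΔM = M_1 − M_2 = -4.276 − (1.592) = -5.868; smaller M is more luminous → Star 1.
L ratio = 10^(0.4 |ΔM|) = 10^2.347 = 222.4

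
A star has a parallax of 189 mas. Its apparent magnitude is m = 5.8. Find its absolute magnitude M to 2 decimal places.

M ≈ 7.18

p = 189 mas = 0.189″ → d = 1/p = 5.291 pc
5 log₁₀(d/10 pc) = 5 log₁₀(5.291) − 5 = -1.382
M = m − 5 log₁₀(d/10) = 5.8 + 1.382 = 7.182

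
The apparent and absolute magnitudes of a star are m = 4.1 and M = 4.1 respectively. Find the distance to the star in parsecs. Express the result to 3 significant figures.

Distance modulus: m − M = 4.1 − (4.1) = 0.000
m − M = 5 log₁₀ d − 5
log₁₀ d = (m − M)/5 + 1 = 1.0000
d = 10^1.0000 = 10.00 pc

d ≈ 10.0 pc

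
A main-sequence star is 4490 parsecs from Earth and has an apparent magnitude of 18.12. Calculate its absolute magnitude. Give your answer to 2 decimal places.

5 log₁₀(d/10 pc) = 5 log₁₀(4490) − 5 = 13.261
M = m − 5 log₁₀(d/10) = 18.12 − 13.261 = 4.859

M ≈ 4.86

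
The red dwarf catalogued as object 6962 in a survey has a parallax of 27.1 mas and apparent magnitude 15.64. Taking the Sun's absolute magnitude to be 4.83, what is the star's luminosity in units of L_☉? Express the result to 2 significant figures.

L/L_☉ ≈ 6.5×10^-4

d = 1/p = 1000/27.1 mas = 36.90 pc
M = m − 5 log₁₀ d + 5 = 15.64 − 5·1.5670 + 5 = 12.805
M − M_☉ = 12.805 − 4.83 = 7.975
L/L_☉ = 10^(−0.4 × 7.975) = 6.457×10^-4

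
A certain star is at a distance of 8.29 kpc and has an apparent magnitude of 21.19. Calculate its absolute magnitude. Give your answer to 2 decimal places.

d = 8.29 kpc = 8290 pc
5 log₁₀(d/10 pc) = 5 log₁₀(8290) − 5 = 14.593
M = m − 5 log₁₀(d/10) = 21.19 − 14.593 = 6.597

M ≈ 6.60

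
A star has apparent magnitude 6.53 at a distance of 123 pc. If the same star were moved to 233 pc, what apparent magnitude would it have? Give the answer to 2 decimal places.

m ≈ 7.92

Flux ∝ 1/d², so Δm = 5 log₁₀(d₂/d₁) = 5 log₁₀(233/123) = 1.387
m₂ = m₁ + Δm = 6.53 + (1.387) = 7.917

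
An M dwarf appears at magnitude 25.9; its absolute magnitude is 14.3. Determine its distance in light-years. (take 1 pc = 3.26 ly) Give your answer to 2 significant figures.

d ≈ 6800 ly

Distance modulus: m − M = 25.9 − (14.3) = 11.600
m − M = 5 log₁₀ d − 5
log₁₀ d = (m − M)/5 + 1 = 3.3200
d = 10^3.3200 = 2089 pc
= 6811 ly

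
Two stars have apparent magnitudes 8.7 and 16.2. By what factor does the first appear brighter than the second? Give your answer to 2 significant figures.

1000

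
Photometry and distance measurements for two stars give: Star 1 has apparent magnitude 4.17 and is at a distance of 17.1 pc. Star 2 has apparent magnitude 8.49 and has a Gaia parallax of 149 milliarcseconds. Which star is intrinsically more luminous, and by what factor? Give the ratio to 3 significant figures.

Star 1: M = m − 5 log₁₀ d + 5 = 4.17 − 5·1.2330 + 5 = 3.005
Star 2: p = 149 mas = 0.149″ → d = 1/p = 6.711 pc
Star 2: M = m − 5 log₁₀ d + 5 = 8.49 − 5·0.8268 + 5 = 9.356
ΔM = M_1 − M_2 = 3.005 − (9.356) = -6.351; smaller M is more luminous → Star 1.
L ratio = 10^(0.4 |ΔM|) = 10^2.540 = 347.0

Star 1 is more luminous, by a factor of 347.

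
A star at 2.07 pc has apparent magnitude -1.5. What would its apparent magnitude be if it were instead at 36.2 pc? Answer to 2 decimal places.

m ≈ 4.71

Flux ∝ 1/d², so Δm = 5 log₁₀(d₂/d₁) = 5 log₁₀(36.2/2.07) = 6.214
m₂ = m₁ + Δm = -1.5 + (6.214) = 4.714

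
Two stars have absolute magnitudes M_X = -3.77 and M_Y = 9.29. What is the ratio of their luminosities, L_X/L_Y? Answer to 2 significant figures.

L_X/L_Y ≈ 170000

ΔM = M_X − M_Y = -13.06
L_X/L_Y = 10^(−0.4 ΔM) = 10^5.224 = 167500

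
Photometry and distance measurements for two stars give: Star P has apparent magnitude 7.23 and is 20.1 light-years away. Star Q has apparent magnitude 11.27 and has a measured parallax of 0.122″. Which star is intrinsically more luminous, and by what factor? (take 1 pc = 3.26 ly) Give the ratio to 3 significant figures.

Star P is more luminous, by a factor of 23.4.

Star P: d = 20.1 ly / 3.26 = 6.166 pc
Star P: M = m − 5 log₁₀ d + 5 = 7.23 − 5·0.7900 + 5 = 8.280
Star Q: d = 1/p = 1/0.122″ = 8.197 pc
Star Q: M = m − 5 log₁₀ d + 5 = 11.27 − 5·0.9136 + 5 = 11.702
ΔM = M_P − M_Q = 8.280 − (11.702) = -3.422; smaller M is more luminous → Star P.
L ratio = 10^(0.4 |ΔM|) = 10^1.369 = 23.37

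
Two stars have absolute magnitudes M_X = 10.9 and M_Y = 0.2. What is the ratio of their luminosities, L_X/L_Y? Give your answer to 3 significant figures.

ΔM = M_X − M_Y = 10.7
L_X/L_Y = 10^(−0.4 ΔM) = 10^-4.280 = 5.248×10^-5

L_X/L_Y ≈ 5.25×10^-5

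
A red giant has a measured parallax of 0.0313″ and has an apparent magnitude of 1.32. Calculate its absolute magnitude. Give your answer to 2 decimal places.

M ≈ -1.20

d = 1/p = 1/0.0313″ = 31.95 pc
5 log₁₀(d/10 pc) = 5 log₁₀(31.95) − 5 = 2.522
M = m − 5 log₁₀(d/10) = 1.32 − 2.522 = -1.202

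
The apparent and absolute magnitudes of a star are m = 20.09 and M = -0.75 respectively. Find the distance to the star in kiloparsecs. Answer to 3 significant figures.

μ = m − M = 20.840
m − M = 5 log₁₀ d − 5
log₁₀ d = (m − M)/5 + 1 = 5.1680
d = 10^5.1680 = 147200 pc
= 147.2 kpc

d ≈ 147 kpc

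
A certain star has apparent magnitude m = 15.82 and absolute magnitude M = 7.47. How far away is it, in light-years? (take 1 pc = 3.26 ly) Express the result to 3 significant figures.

d ≈ 1520 ly

μ = m − M = 8.350
m − M = 5 log₁₀ d − 5
log₁₀ d = (m − M)/5 + 1 = 2.6700
d = 10^2.6700 = 467.7 pc
= 1525 ly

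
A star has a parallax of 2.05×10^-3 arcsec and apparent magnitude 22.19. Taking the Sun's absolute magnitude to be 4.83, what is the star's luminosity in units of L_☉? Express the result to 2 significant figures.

L/L_☉ ≈ 2.7×10^-4

d = 1/p = 1/2.05×10^-3″ = 487.8 pc
M = m − 5 log₁₀ d + 5 = 22.19 − 5·2.6882 + 5 = 13.749
M − M_☉ = 13.749 − 4.83 = 8.919
L/L_☉ = 10^(−0.4 × 8.919) = 2.707×10^-4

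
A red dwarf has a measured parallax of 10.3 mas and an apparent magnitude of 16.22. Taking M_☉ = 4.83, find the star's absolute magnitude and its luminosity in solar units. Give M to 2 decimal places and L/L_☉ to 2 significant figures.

d = 1/p = 1000/10.3 mas = 97.09 pc
M = m − 5 log₁₀ d + 5 = 16.22 − 5·1.9872 + 5 = 11.284
M − M_☉ = 11.284 − 4.83 = 6.454
L/L_☉ = 10^(−0.4 × 6.454) = 2.620×10^-3

M ≈ 11.28; L/L_☉ ≈ 2.6×10^-3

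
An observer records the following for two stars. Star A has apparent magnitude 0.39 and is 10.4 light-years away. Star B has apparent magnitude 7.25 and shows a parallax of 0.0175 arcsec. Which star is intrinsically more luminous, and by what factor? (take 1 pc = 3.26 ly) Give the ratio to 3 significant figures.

Star A is more luminous, by a factor of 1.73.

Star A: d = 10.4 ly / 3.26 = 3.190 pc
Star A: M = m − 5 log₁₀ d + 5 = 0.39 − 5·0.5038 + 5 = 2.871
Star B: d = 1/p = 1/0.0175″ = 57.14 pc
Star B: M = m − 5 log₁₀ d + 5 = 7.25 − 5·1.7570 + 5 = 3.465
ΔM = M_A − M_B = 2.871 − (3.465) = -0.594; smaller M is more luminous → Star A.
L ratio = 10^(0.4 |ΔM|) = 10^0.238 = 1.729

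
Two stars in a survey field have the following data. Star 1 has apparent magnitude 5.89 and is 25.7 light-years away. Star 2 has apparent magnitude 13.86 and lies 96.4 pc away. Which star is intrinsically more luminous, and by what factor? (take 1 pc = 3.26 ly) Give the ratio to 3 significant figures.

Star 1: d = 25.7 ly / 3.26 = 7.883 pc
Star 1: M = m − 5 log₁₀ d + 5 = 5.89 − 5·0.8967 + 5 = 6.406
Star 2: M = m − 5 log₁₀ d + 5 = 13.86 − 5·1.9841 + 5 = 8.940
ΔM = M_1 − M_2 = 6.406 − (8.940) = -2.533; smaller M is more luminous → Star 1.
L ratio = 10^(0.4 |ΔM|) = 10^1.013 = 10.31

Star 1 is more luminous, by a factor of 10.3.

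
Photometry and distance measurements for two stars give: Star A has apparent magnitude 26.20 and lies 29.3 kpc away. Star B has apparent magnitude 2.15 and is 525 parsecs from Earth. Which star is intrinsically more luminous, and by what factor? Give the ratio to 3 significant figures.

Star B is more luminous, by a factor of 1.34×10^6.

Star A: d = 29.3 kpc = 29300 pc
Star A: M = m − 5 log₁₀ d + 5 = 26.20 − 5·4.4669 + 5 = 8.866
Star B: M = m − 5 log₁₀ d + 5 = 2.15 − 5·2.7202 + 5 = -6.451
ΔM = M_A − M_B = 8.866 − (-6.451) = 15.316; smaller M is more luminous → Star B.
L ratio = 10^(0.4 |ΔM|) = 10^6.127 = 1.338×10^6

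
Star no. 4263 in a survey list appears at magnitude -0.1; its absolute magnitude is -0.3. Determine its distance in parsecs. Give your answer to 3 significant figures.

d ≈ 11.0 pc

μ = m − M = 0.200
m − M = 5 log₁₀ d − 5
log₁₀ d = (m − M)/5 + 1 = 1.0400
d = 10^1.0400 = 10.96 pc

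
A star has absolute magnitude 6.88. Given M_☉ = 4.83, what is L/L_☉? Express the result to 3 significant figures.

L/L_☉ ≈ 0.151

M − M_☉ = 6.88 − 4.83 = 2.050
L/L_☉ = 10^(−0.4 (M − M_☉)) = 10^-0.820 = 0.1514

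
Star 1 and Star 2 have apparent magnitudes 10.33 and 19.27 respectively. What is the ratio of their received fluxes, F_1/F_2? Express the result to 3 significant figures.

Magnitude difference = -8.94
Flux ratio = 10^(−0.4 Δm) = 10^(−0.4 × -8.94) = 10^3.576 = 3767

F_1/F_2 ≈ 3770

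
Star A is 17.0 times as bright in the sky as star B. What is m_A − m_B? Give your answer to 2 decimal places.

Pogson: Δm = −2.5 log₁₀(ratio) = −2.5 log₁₀(17.0) = −2.5 × 1.2304 = -3.076
Star A is brighter, so it has the smaller magnitude: the difference is negative.

m_A − m_B ≈ -3.08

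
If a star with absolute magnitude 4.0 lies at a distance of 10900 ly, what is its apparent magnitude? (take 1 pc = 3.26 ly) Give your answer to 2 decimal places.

m ≈ 16.62

d = 10900 ly / 3.26 = 3344 pc
m = M + 5 log₁₀ d − 5 = 4.0 + 5·3.5242 − 5 = 16.621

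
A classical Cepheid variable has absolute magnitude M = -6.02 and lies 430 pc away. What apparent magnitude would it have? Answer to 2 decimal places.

m ≈ 2.15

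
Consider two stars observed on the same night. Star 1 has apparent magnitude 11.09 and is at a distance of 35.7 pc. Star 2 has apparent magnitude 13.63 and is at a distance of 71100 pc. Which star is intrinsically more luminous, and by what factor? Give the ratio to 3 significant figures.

Star 1: M = m − 5 log₁₀ d + 5 = 11.09 − 5·1.5527 + 5 = 8.327
Star 2: M = m − 5 log₁₀ d + 5 = 13.63 − 5·4.8519 + 5 = -5.629
ΔM = M_1 − M_2 = 8.327 − (-5.629) = 13.956; smaller M is more luminous → Star 2.
L ratio = 10^(0.4 |ΔM|) = 10^5.582 = 382300

Star 2 is more luminous, by a factor of 382000.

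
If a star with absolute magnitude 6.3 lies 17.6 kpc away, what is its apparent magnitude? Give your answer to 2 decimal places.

d = 17.6 kpc = 17600 pc
m = M + 5 log₁₀ d − 5 = 6.3 + 5·4.2455 − 5 = 22.528

m ≈ 22.53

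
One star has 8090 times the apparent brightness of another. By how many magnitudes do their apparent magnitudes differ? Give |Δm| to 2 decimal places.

Pogson: Δm = −2.5 log₁₀(ratio) = −2.5 log₁₀(8090) = −2.5 × 3.9079 = -9.770

|Δm| ≈ 9.77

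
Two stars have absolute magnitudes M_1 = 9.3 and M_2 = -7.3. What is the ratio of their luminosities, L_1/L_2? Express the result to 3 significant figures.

ΔM = M_1 − M_2 = 16.6
L_1/L_2 = 10^(−0.4 ΔM) = 10^-6.640 = 2.291×10^-7

L_1/L_2 ≈ 2.29×10^-7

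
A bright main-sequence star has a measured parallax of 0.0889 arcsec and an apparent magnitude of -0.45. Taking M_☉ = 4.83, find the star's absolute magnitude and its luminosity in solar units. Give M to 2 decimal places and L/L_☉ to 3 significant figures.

d = 1/p = 1/0.0889″ = 11.25 pc
M = m − 5 log₁₀ d + 5 = -0.45 − 5·1.0511 + 5 = -0.705
M − M_☉ = -0.705 − 4.83 = -5.535
L/L_☉ = 10^(−0.4 × -5.535) = 163.8

M ≈ -0.71; L/L_☉ ≈ 164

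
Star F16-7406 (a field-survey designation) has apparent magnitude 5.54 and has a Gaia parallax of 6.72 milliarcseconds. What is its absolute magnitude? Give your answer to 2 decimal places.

M ≈ -0.32

p = 6.72 mas = 6.72×10^-3″ → d = 1/p = 148.8 pc
5 log₁₀(d/10 pc) = 5 log₁₀(148.8) − 5 = 5.863
M = m − 5 log₁₀(d/10) = 5.54 − 5.863 = -0.323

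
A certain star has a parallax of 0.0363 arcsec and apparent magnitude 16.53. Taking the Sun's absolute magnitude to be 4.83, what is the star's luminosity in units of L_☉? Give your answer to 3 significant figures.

L/L_☉ ≈ 1.59×10^-4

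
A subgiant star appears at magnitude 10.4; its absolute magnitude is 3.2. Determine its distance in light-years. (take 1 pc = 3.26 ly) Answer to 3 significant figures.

d ≈ 898 ly

μ = m − M = 7.200
m − M = 5 log₁₀ d − 5
log₁₀ d = (m − M)/5 + 1 = 2.4400
d = 10^2.4400 = 275.4 pc
= 897.9 ly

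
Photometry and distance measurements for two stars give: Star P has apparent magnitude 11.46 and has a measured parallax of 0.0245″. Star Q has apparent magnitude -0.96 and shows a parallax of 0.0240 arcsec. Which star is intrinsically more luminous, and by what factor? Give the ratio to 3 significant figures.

Star P: d = 1/p = 1/0.0245″ = 40.82 pc
Star P: M = m − 5 log₁₀ d + 5 = 11.46 − 5·1.6108 + 5 = 8.406
Star Q: d = 1/p = 1/0.0240″ = 41.67 pc
Star Q: M = m − 5 log₁₀ d + 5 = -0.96 − 5·1.6198 + 5 = -4.059
ΔM = M_P − M_Q = 8.406 − (-4.059) = 12.465; smaller M is more luminous → Star Q.
L ratio = 10^(0.4 |ΔM|) = 10^4.986 = 96810

Star Q is more luminous, by a factor of 96800.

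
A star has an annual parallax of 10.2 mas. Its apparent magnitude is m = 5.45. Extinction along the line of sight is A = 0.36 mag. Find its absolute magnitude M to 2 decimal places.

M ≈ 0.13

p = 10.2 mas = 0.0102″ → d = 1/p = 98.04 pc
5 log₁₀(d/10 pc) = 5 log₁₀(98.04) − 5 = 4.957
M = m − 5 log₁₀(d/10) − A = 5.45 − 4.957 − 0.36 = 0.133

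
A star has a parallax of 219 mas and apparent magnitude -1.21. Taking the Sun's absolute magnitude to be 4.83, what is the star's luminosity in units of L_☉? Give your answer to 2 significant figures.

L/L_☉ ≈ 54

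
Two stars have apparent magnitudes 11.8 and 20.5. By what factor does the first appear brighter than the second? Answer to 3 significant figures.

Δm = 11.8 − (20.5) = -8.7
Flux ratio = 10^(−0.4 Δm) = 10^(−0.4 × -8.7) = 10^3.480 = 3020

3020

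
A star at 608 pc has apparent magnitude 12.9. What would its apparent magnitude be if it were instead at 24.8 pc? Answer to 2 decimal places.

Flux ∝ 1/d², so Δm = 5 log₁₀(d₂/d₁) = 5 log₁₀(24.8/608) = -6.947
m₂ = m₁ + Δm = 12.9 + (-6.947) = 5.953

m ≈ 5.95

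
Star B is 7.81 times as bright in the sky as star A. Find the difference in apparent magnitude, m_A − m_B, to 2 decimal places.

m_A − m_B ≈ 2.23

Pogson: Δm = −2.5 log₁₀(ratio) = −2.5 log₁₀(7.81) = −2.5 × 0.8927 = -2.232
Star B is brighter so has the smaller magnitude: m_A − m_B is positive.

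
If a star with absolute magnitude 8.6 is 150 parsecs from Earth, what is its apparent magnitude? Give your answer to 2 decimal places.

m ≈ 14.48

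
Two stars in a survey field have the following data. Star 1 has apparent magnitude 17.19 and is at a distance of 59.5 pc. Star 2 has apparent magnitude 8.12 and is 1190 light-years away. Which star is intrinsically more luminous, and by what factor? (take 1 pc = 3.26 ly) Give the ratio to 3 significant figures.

Star 2 is more luminous, by a factor of 160000.

Star 1: M = m − 5 log₁₀ d + 5 = 17.19 − 5·1.7745 + 5 = 13.317
Star 2: d = 1190 ly / 3.26 = 365.0 pc
Star 2: M = m − 5 log₁₀ d + 5 = 8.12 − 5·2.5623 + 5 = 0.308
ΔM = M_1 − M_2 = 13.317 − (0.308) = 13.009; smaller M is more luminous → Star 2.
L ratio = 10^(0.4 |ΔM|) = 10^5.204 = 159800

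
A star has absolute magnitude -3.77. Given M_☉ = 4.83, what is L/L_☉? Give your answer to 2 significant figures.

L/L_☉ ≈ 2800

M − M_☉ = -3.77 − 4.83 = -8.600
L/L_☉ = 10^(−0.4 (M − M_☉)) = 10^3.440 = 2754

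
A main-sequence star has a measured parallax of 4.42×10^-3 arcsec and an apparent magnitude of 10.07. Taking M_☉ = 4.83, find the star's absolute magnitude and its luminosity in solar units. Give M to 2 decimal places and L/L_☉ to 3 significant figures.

M ≈ 3.30; L/L_☉ ≈ 4.10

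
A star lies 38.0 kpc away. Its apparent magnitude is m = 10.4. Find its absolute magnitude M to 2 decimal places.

M ≈ -7.50

d = 38.0 kpc = 38000 pc
5 log₁₀(d/10 pc) = 5 log₁₀(38000) − 5 = 17.899
M = m − 5 log₁₀(d/10) = 10.4 − 17.899 = -7.499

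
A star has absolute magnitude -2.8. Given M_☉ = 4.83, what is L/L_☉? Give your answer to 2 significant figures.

M − M_☉ = -2.8 − 4.83 = -7.630
L/L_☉ = 10^(−0.4 (M − M_☉)) = 10^3.052 = 1127

L/L_☉ ≈ 1100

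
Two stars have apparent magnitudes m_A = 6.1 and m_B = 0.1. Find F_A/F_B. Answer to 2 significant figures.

F_A/F_B ≈ 4.0×10^-3

Δm = 6.1 − (0.1) = 6.0
Flux ratio = 10^(−0.4 Δm) = 10^(−0.4 × 6.0) = 10^-2.400 = 3.981×10^-3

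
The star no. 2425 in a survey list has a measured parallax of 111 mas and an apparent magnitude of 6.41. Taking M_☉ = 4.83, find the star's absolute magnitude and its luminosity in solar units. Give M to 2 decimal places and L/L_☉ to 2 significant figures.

M ≈ 6.64; L/L_☉ ≈ 0.19

d = 1/p = 1000/111 mas = 9.009 pc
M = m − 5 log₁₀ d + 5 = 6.41 − 5·0.9547 + 5 = 6.637
M − M_☉ = 6.637 − 4.83 = 1.807
L/L_☉ = 10^(−0.4 × 1.807) = 0.1894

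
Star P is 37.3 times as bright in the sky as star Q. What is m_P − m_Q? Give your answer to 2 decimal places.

Pogson: Δm = −2.5 log₁₀(ratio) = −2.5 log₁₀(37.3) = −2.5 × 1.5717 = -3.929
Star P is brighter, so it has the smaller magnitude: the difference is negative.

m_P − m_Q ≈ -3.93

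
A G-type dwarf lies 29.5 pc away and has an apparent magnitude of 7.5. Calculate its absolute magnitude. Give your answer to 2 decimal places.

5 log₁₀(d/10 pc) = 5 log₁₀(29.50) − 5 = 2.349
M = m − 5 log₁₀(d/10) = 7.5 − 2.349 = 5.151

M ≈ 5.15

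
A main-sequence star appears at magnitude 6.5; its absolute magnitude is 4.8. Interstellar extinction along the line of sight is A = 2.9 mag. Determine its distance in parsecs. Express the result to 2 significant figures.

m − M = 5 log₁₀(d/10 pc) + A  ⇒  6.5 − (4.8) − 2.9 = 5 log₁₀(d/10)
-1.200 = 5 log₁₀(d/10)
log₁₀ d = (m − M − A)/5 + 1 = 0.7600
d = 10^0.7600 = 5.754 pc

d ≈ 5.8 pc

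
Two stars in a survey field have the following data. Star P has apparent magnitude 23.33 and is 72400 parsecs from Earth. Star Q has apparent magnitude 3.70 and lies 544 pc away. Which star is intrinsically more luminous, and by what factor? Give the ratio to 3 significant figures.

Star Q is more luminous, by a factor of 4020.

Star P: M = m − 5 log₁₀ d + 5 = 23.33 − 5·4.8597 + 5 = 4.031
Star Q: M = m − 5 log₁₀ d + 5 = 3.70 − 5·2.7356 + 5 = -4.978
ΔM = M_P − M_Q = 4.031 − (-4.978) = 9.009; smaller M is more luminous → Star Q.
L ratio = 10^(0.4 |ΔM|) = 10^3.604 = 4015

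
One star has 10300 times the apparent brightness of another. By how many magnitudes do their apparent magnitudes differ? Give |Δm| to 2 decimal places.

Pogson: Δm = −2.5 log₁₀(ratio) = −2.5 log₁₀(10300) = −2.5 × 4.0128 = -10.032

|Δm| ≈ 10.03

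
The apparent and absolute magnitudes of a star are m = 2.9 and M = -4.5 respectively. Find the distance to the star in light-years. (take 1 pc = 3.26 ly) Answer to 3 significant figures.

d ≈ 985 ly

Distance modulus: m − M = 2.9 − (-4.5) = 7.400
m − M = 5 log₁₀ d − 5
log₁₀ d = (m − M)/5 + 1 = 2.4800
d = 10^2.4800 = 302.0 pc
= 984.5 ly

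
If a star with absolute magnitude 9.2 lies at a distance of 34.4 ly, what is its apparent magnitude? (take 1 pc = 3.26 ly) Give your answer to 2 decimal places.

d = 34.4 ly / 3.26 = 10.55 pc
m = M + 5 log₁₀ d − 5 = 9.2 + 5·1.0233 − 5 = 9.317

m ≈ 9.32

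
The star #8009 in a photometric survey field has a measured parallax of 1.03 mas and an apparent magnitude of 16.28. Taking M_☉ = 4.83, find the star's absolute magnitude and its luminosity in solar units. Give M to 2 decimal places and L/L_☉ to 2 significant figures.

M ≈ 6.34; L/L_☉ ≈ 0.25

d = 1/p = 1000/1.03 mas = 970.9 pc
M = m − 5 log₁₀ d + 5 = 16.28 − 5·2.9872 + 5 = 6.344
M − M_☉ = 6.344 − 4.83 = 1.514
L/L_☉ = 10^(−0.4 × 1.514) = 0.2479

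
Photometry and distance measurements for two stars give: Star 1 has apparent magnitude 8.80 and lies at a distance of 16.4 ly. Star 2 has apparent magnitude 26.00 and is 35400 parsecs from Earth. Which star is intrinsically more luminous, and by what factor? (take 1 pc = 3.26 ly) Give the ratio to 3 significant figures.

Star 1: d = 16.4 ly / 3.26 = 5.031 pc
Star 1: M = m − 5 log₁₀ d + 5 = 8.80 − 5·0.7016 + 5 = 10.292
Star 2: M = m − 5 log₁₀ d + 5 = 26.00 − 5·4.5490 + 5 = 8.255
ΔM = M_1 − M_2 = 10.292 − (8.255) = 2.037; smaller M is more luminous → Star 2.
L ratio = 10^(0.4 |ΔM|) = 10^0.815 = 6.528

Star 2 is more luminous, by a factor of 6.53.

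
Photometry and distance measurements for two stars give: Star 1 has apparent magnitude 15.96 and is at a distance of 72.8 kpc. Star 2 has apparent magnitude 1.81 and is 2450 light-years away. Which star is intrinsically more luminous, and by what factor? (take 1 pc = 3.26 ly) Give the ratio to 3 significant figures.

Star 2 is more luminous, by a factor of 48.7.

Star 1: d = 72.8 kpc = 72800 pc
Star 1: M = m − 5 log₁₀ d + 5 = 15.96 − 5·4.8621 + 5 = -3.351
Star 2: d = 2450 ly / 3.26 = 751.5 pc
Star 2: M = m − 5 log₁₀ d + 5 = 1.81 − 5·2.8759 + 5 = -7.570
ΔM = M_1 − M_2 = -3.351 − (-7.570) = 4.219; smaller M is more luminous → Star 2.
L ratio = 10^(0.4 |ΔM|) = 10^1.688 = 48.71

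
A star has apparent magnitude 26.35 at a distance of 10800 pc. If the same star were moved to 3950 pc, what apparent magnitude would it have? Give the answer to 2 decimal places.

m ≈ 24.17

Flux ∝ 1/d², so Δm = 5 log₁₀(d₂/d₁) = 5 log₁₀(3950/10800) = -2.184
m₂ = m₁ + Δm = 26.35 + (-2.184) = 24.166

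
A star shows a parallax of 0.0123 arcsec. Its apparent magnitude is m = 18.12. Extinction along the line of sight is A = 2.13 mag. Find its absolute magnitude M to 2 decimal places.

d = 1/p = 1/0.0123″ = 81.30 pc
5 log₁₀(d/10 pc) = 5 log₁₀(81.30) − 5 = 4.550
M = m − 5 log₁₀(d/10) − A = 18.12 − 4.550 − 2.13 = 11.440

M ≈ 11.44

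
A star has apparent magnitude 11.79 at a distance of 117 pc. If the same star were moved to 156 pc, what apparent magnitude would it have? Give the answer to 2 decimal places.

m ≈ 12.41

Flux ∝ 1/d², so Δm = 5 log₁₀(d₂/d₁) = 5 log₁₀(156/117) = 0.625
m₂ = m₁ + Δm = 11.79 + (0.625) = 12.415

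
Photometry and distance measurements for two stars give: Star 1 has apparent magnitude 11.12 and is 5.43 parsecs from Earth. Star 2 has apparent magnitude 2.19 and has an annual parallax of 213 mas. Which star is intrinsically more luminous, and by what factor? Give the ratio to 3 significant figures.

Star 2 is more luminous, by a factor of 2790.

Star 1: M = m − 5 log₁₀ d + 5 = 11.12 − 5·0.7348 + 5 = 12.446
Star 2: p = 213 mas = 0.213″ → d = 1/p = 4.695 pc
Star 2: M = m − 5 log₁₀ d + 5 = 2.19 − 5·0.6716 + 5 = 3.832
ΔM = M_1 − M_2 = 12.446 − (3.832) = 8.614; smaller M is more luminous → Star 2.
L ratio = 10^(0.4 |ΔM|) = 10^3.446 = 2790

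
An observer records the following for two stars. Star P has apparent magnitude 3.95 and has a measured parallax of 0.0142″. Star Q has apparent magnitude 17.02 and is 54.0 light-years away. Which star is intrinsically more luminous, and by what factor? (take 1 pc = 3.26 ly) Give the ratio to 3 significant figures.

Star P: d = 1/p = 1/0.0142″ = 70.42 pc
Star P: M = m − 5 log₁₀ d + 5 = 3.95 − 5·1.8477 + 5 = -0.289
Star Q: d = 54.0 ly / 3.26 = 16.56 pc
Star Q: M = m − 5 log₁₀ d + 5 = 17.02 − 5·1.2192 + 5 = 15.924
ΔM = M_P − M_Q = -0.289 − (15.924) = -16.213; smaller M is more luminous → Star P.
L ratio = 10^(0.4 |ΔM|) = 10^6.485 = 3.055×10^6

Star P is more luminous, by a factor of 3.06×10^6.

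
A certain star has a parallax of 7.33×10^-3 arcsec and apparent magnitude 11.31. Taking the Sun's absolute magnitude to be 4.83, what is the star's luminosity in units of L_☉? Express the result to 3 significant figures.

d = 1/p = 1/7.33×10^-3″ = 136.4 pc
M = m − 5 log₁₀ d + 5 = 11.31 − 5·2.1349 + 5 = 5.636
M − M_☉ = 5.636 − 4.83 = 0.806
L/L_☉ = 10^(−0.4 × 0.806) = 0.4762

L/L_☉ ≈ 0.476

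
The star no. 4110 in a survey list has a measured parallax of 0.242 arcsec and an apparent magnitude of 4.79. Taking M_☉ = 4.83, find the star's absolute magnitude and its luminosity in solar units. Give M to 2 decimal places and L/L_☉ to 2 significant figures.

d = 1/p = 1/0.242″ = 4.132 pc
M = m − 5 log₁₀ d + 5 = 4.79 − 5·0.6162 + 5 = 6.709
M − M_☉ = 6.709 − 4.83 = 1.879
L/L_☉ = 10^(−0.4 × 1.879) = 0.1772

M ≈ 6.71; L/L_☉ ≈ 0.18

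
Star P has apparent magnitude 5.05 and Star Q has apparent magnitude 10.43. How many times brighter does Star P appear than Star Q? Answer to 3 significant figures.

142

Δm = 5.05 − (10.43) = -5.38
Flux ratio = 10^(−0.4 Δm) = 10^(−0.4 × -5.38) = 10^2.152 = 141.9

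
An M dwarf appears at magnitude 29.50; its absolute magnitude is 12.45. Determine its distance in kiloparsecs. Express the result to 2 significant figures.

μ = m − M = 17.050
m − M = 5 log₁₀ d − 5
log₁₀ d = (m − M)/5 + 1 = 4.4100
d = 10^4.4100 = 25700 pc
= 25.70 kpc

d ≈ 26 kpc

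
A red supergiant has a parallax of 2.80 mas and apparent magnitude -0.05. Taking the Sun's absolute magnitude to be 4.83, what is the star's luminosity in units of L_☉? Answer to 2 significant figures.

L/L_☉ ≈ 110000

d = 1/p = 1000/2.80 mas = 357.1 pc
M = m − 5 log₁₀ d + 5 = -0.05 − 5·2.5528 + 5 = -7.814
M − M_☉ = -7.814 − 4.83 = -12.644
L/L_☉ = 10^(−0.4 × -12.644) = 114200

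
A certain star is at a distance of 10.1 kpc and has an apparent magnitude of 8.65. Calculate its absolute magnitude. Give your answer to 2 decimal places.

d = 10.1 kpc = 10100 pc
5 log₁₀(d/10 pc) = 5 log₁₀(10100) − 5 = 15.022
M = m − 5 log₁₀(d/10) = 8.65 − 15.022 = -6.372

M ≈ -6.37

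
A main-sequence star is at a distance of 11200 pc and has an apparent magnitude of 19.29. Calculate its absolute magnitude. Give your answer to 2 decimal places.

M ≈ 4.04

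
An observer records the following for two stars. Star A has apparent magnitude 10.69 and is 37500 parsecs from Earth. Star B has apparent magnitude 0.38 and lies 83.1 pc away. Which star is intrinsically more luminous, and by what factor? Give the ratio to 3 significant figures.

Star A: M = m − 5 log₁₀ d + 5 = 10.69 − 5·4.5740 + 5 = -7.180
Star B: M = m − 5 log₁₀ d + 5 = 0.38 − 5·1.9196 + 5 = -4.218
ΔM = M_A − M_B = -7.180 − (-4.218) = -2.962; smaller M is more luminous → Star A.
L ratio = 10^(0.4 |ΔM|) = 10^1.185 = 15.31

Star A is more luminous, by a factor of 15.3.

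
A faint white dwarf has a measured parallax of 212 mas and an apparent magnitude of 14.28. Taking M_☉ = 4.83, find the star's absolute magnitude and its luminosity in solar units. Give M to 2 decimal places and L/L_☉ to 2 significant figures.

M ≈ 15.91; L/L_☉ ≈ 3.7×10^-5

d = 1/p = 1000/212 mas = 4.717 pc
M = m − 5 log₁₀ d + 5 = 14.28 − 5·0.6737 + 5 = 15.912
M − M_☉ = 15.912 − 4.83 = 11.082
L/L_☉ = 10^(−0.4 × 11.082) = 3.693×10^-5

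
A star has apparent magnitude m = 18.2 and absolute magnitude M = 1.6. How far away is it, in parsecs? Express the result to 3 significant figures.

μ = m − M = 16.600
m − M = 5 log₁₀ d − 5
log₁₀ d = (m − M)/5 + 1 = 4.3200
d = 10^4.3200 = 20890 pc

d ≈ 20900 pc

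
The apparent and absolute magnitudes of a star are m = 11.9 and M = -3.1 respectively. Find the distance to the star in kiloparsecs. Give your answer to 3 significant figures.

d ≈ 10.0 kpc

μ = m − M = 15.000
m − M = 5 log₁₀ d − 5
log₁₀ d = (m − M)/5 + 1 = 4.0000
d = 10^4.0000 = 10000 pc
= 10.00 kpc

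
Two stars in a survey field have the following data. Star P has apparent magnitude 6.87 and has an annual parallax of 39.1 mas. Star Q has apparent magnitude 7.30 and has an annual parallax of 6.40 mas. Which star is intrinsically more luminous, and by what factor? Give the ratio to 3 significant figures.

Star P: p = 39.1 mas = 0.0391″ → d = 1/p = 25.58 pc
Star P: M = m − 5 log₁₀ d + 5 = 6.87 − 5·1.4078 + 5 = 4.831
Star Q: p = 6.40 mas = 6.40×10^-3″ → d = 1/p = 156.2 pc
Star Q: M = m − 5 log₁₀ d + 5 = 7.30 − 5·2.1938 + 5 = 1.331
ΔM = M_P − M_Q = 4.831 − (1.331) = 3.500; smaller M is more luminous → Star Q.
L ratio = 10^(0.4 |ΔM|) = 10^1.400 = 25.12

Star Q is more luminous, by a factor of 25.1.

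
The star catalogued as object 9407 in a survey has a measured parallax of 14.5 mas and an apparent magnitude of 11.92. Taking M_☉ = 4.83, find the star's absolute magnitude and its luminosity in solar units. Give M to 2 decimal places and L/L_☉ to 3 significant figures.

M ≈ 7.73; L/L_☉ ≈ 0.0694

d = 1/p = 1000/14.5 mas = 68.97 pc
M = m − 5 log₁₀ d + 5 = 11.92 − 5·1.8386 + 5 = 7.727
M − M_☉ = 7.727 − 4.83 = 2.897
L/L_☉ = 10^(−0.4 × 2.897) = 0.06938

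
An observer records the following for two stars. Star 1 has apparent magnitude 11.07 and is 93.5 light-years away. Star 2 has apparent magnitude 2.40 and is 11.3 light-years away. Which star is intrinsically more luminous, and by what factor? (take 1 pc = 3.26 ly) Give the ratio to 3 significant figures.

Star 2 is more luminous, by a factor of 42.9.

Star 1: d = 93.5 ly / 3.26 = 28.68 pc
Star 1: M = m − 5 log₁₀ d + 5 = 11.07 − 5·1.4576 + 5 = 8.782
Star 2: d = 11.3 ly / 3.26 = 3.466 pc
Star 2: M = m − 5 log₁₀ d + 5 = 2.40 − 5·0.5399 + 5 = 4.701
ΔM = M_1 − M_2 = 8.782 − (4.701) = 4.081; smaller M is more luminous → Star 2.
L ratio = 10^(0.4 |ΔM|) = 10^1.633 = 42.91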